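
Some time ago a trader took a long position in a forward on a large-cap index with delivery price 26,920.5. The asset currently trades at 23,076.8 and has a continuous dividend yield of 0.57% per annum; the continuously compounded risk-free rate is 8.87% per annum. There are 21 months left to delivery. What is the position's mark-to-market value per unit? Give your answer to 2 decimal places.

-202.18

Current fair forward for the remaining 21 months: F = S·e^((r − q)·T), (r − q) = 0.0887 − 0.0057 = 0.0830
F = 23076.8 · e^(0.0830 × 21/12) = 23076.8 × 1.15632862 = 26684.3643
Value of long forward = (F − K)·e^(−rT) = (26684.3643 − 26920.5) · e^(−0.0887·21/12)
= -236.1357 × 0.85622251 = -202.18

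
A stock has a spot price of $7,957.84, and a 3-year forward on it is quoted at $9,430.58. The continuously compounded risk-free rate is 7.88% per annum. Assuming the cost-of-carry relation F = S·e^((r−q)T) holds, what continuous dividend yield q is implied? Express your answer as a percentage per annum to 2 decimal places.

2.22%

From F = S·e^((r−q)T): (r − q) = ln(F/S)/T
ln(9430.58/7957.84) = ln(1.185068) = 0.169800
(r − q) = 0.169800 / (3) = 0.056600
q = r − ln(F/S)/T = 0.0788 − 0.056600 = 0.022200
q = 2.22%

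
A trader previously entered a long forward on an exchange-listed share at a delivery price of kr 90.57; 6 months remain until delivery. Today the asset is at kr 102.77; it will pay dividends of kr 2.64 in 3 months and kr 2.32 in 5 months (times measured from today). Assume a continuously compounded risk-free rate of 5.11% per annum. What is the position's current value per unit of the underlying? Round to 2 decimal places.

PV(remaining dividends) I = 2.64·e^(−0.0511·3/12) + 2.32·e^(−0.0511·5/12) = 4.8776
Current forward F = (S − I)·e^(rT) = (102.77 − 4.8776)·e^(0.0511·6/12) = 97.8924 × 1.025879 = 100.4258
Value (long) = (F − K)·e^(−rT) = (100.4258 − 90.57) × 0.974774 = 9.6072
Value = kr 9.61

kr 9.61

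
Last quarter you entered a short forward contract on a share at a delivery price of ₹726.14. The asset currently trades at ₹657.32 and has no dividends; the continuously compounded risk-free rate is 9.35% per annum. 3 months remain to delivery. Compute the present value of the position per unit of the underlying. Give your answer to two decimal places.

Current fair forward for the remaining 3 months: F = S·e^(r·T), r = 0.0935
F = 657.32 · e^(0.0935 × 3/12) = 657.32 × 1.023650 = 672.8656
Value of long forward = (F − K)·e^(−rT) = (672.8656 − 726.14) · e^(−0.0935·3/12)
= -53.2744 × 0.976896 = -52.04
Short position value = −(long value) = ₹52.04

₹52.04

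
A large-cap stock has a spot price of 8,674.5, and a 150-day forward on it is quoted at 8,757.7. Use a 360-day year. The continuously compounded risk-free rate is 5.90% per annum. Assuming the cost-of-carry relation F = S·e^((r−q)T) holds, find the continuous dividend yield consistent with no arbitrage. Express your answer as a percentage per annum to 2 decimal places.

From F = S·e^((r−q)T): (r − q) = ln(F/S)/T
ln(8757.7/8674.5) = ln(1.009591) = 0.009545
(r − q) = 0.009545 / (150/360) = 0.022908
q = r − ln(F/S)/T = 0.0590 − 0.022908 = 0.036092
q = 3.61%

3.61%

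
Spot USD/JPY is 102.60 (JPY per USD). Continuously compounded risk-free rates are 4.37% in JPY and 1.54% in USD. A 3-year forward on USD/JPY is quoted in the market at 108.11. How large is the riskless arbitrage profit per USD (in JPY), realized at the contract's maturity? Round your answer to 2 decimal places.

Fair forward: F* = S·e^(carry·T), with carry = (r_JPY − r_USD) = 0.0437 − 0.0154 = 0.0283
F* = 102.60 · e^(0.0283 × 3) = 102.60 · e^0.084900 = 102.60 × 1.088608 = 111.6912
Market 108.11 < fair 111.6912: forward underpriced → reverse cash-and-carry (short spot, go long the forward).
At maturity, profit = |F_mkt − F*| = |108.11 − 111.6912| = 3.58 per USD (in JPY)

3.58 per USD (in JPY)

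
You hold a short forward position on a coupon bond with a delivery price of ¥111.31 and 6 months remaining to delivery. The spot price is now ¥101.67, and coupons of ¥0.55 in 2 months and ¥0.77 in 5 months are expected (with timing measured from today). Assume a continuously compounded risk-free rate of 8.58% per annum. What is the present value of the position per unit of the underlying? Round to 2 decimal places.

¥6.25

PV(remaining coupons) I = 0.55·e^(−0.0858·2/12) + 0.77·e^(−0.0858·5/12) = 1.2851
Current forward F = (S − I)·e^(rT) = (101.67 − 1.2851)·e^(0.0858·6/12) = 100.3849 × 1.043834 = 104.7852
Value (long) = (F − K)·e^(−rT) = (104.7852 − 111.31) × 0.958007 = -6.2508
Short position value = −(long value) = ¥6.25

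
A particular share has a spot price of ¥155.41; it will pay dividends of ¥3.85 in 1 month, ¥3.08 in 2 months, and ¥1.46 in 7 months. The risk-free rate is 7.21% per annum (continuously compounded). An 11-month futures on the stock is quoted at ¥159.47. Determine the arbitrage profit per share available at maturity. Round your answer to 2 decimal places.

¥2.28 per share

PV(dividends) I = 3.85·e^(−0.0721·1/12) + 3.08·e^(−0.0721·2/12) + 1.46·e^(−0.0721·7/12) = 8.2700
Fair futures F* = (S − I)·e^(rT) = (155.41 − 8.2700)·e^0.066092 = 147.1400 × 1.068325 = 157.1933
Market ¥159.47 > fair 157.1933: forward overpriced → cash-and-carry (borrow at r, buy the stock and collect the dividends, short the forward).
Profit at T = |F_mkt − F*| = |159.47 − 157.1933| = ¥2.28 per share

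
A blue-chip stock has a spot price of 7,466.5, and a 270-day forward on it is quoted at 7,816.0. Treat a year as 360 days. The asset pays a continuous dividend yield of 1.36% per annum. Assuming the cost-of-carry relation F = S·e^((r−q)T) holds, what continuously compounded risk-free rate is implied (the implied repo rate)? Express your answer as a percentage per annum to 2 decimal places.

From F = S·e^((r−q)T): (r − q) = ln(F/S)/T
ln(7816.0/7466.5) = ln(1.046809) = 0.045746
(r − q) = 0.045746 / (270/360) = 0.060995
r = ln(F/S)/T + q = 0.060995 + 0.0136 = 0.074595
r = 7.46%

7.46%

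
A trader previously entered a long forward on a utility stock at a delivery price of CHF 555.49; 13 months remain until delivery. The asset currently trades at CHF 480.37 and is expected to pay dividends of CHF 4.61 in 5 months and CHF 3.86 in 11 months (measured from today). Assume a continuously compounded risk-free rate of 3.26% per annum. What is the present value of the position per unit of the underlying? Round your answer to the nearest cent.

-CHF 64.14

PV(remaining dividends) I = 4.61·e^(−0.0326·5/12) + 3.86·e^(−0.0326·11/12) = 8.2942
Current forward F = (S − I)·e^(rT) = (480.37 − 8.2942)·e^(0.0326·13/12) = 472.0758 × 1.035948 = 489.0460
Value (long) = (F − K)·e^(−rT) = (489.0460 − 555.49) × 0.965300 = -64.1384
Value = -CHF 64.14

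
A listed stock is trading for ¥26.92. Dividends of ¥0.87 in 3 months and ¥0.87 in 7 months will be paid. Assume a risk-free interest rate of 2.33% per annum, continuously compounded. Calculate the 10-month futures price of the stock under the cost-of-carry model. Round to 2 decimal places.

PV(dividends) I = 0.87·e^(−0.0233·3/12) + 0.87·e^(−0.0233·7/12)
I = 0.8649 + 0.8583 = 1.7232
F = (S − I)·e^(rT) = (26.92 − 1.7232) · e^(0.0233·10/12)
= 25.1968 · e^0.019417 = 25.1968 × 1.019607 = ¥25.69

¥25.69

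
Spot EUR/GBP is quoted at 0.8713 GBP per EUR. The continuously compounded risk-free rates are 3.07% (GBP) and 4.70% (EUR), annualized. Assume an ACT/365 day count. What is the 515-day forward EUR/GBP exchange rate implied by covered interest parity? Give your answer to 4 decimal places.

0.8515

F = S·e^((r_GBP − r_EUR)T) = 0.8713 · e^((0.0307 − 0.0470) × 515/365)
= 0.8713 · e^-0.022999 = 0.8713 × 0.977263
F = 0.8515 GBP per EUR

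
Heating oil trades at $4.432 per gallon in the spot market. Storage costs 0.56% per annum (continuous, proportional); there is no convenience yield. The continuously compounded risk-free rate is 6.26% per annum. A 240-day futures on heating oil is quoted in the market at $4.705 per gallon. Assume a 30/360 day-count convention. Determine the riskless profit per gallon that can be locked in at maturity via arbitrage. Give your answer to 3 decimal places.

$0.067 per gallon

Fair futures: F* = S·e^(carry·T), with carry = (r + u) = 0.0626 + 0.0056 = 0.0682
F* = 4.432 · e^(0.0682 × 240/360) = 4.432 · e^0.045467 = 4.432 × 1.046516 = $4.6382
Market $4.705 > fair $4.6382: forward overpriced → cash-and-carry (buy spot, short the forward).
At maturity, profit = |F_mkt − F*| = |4.705 − 4.6382| = $0.067 per gallon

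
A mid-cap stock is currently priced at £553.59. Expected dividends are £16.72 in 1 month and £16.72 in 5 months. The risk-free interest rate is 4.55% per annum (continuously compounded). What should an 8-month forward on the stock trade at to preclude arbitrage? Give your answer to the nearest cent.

£536.56

PV(dividends) I = 16.72·e^(−0.0455·1/12) + 16.72·e^(−0.0455·5/12)
I = 16.6567 + 16.4060 = 33.0627
F = (S − I)·e^(rT) = (553.59 − 33.0627) · e^(0.0455·8/12)
= 520.5273 · e^0.030333 = 520.5273 × 1.030798 = £536.56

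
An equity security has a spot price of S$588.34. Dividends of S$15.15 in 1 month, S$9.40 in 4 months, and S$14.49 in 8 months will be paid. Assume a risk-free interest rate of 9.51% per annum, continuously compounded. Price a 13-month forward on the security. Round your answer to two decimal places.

S$610.35

PV(dividends) I = 15.15·e^(−0.0951·1/12) + 9.40·e^(−0.0951·4/12) + 14.49·e^(−0.0951·8/12)
I = 15.0304 + 9.1067 + 13.5998 = 37.7369
F = (S − I)·e^(rT) = (588.34 − 37.7369) · e^(0.0951·13/12)
= 550.6031 · e^0.103025 = 550.6031 × 1.108519 = S$610.35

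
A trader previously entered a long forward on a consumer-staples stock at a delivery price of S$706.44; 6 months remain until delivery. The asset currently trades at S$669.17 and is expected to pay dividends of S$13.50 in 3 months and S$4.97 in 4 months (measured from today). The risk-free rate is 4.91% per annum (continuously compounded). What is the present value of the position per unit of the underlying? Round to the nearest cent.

-S$38.36

PV(remaining dividends) I = 13.50·e^(−0.0491·3/12) + 4.97·e^(−0.0491·4/12) = 18.2246
Current forward F = (S − I)·e^(rT) = (669.17 − 18.2246)·e^(0.0491·6/12) = 650.9454 × 1.024854 = 667.1240
Value (long) = (F − K)·e^(−rT) = (667.1240 − 706.44) × 0.975749 = -38.3625
Value = -S$38.36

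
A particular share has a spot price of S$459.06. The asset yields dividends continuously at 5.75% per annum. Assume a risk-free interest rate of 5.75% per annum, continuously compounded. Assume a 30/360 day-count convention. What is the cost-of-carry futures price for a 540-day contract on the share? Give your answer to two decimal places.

F = S·e^((r − q)T) = 459.06 · e^((0.0575 − 0.0575) × 540/360)
= 459.06 · e^0.000000 = 459.06 × 1.000000
F = S$459.06

S$459.06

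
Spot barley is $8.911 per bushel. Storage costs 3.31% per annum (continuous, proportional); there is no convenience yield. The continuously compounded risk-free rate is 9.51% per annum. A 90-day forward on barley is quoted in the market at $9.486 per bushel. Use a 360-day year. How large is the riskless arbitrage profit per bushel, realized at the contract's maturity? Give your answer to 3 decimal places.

Fair forward: F* = S·e^(carry·T), with carry = (r + u) = 0.0951 + 0.0331 = 0.1282
F* = 8.911 · e^(0.1282 × 90/360) = 8.911 · e^0.032050 = 8.911 × 1.032569 = $9.2012
Market $9.486 > fair $9.2012: forward overpriced → cash-and-carry (buy spot, short the forward).
At maturity, profit = |F_mkt − F*| = |9.486 − 9.2012| = $0.285 per bushel

$0.285 per bushel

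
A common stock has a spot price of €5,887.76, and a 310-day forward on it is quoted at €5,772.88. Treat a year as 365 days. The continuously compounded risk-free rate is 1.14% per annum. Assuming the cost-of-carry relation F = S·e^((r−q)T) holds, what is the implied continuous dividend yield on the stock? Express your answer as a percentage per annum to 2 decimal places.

From F = S·e^((r−q)T): (r − q) = ln(F/S)/T
ln(5772.88/5887.76) = ln(0.980488) = -0.019705
(r − q) = -0.019705 / (310/365) = -0.023201
q = r − ln(F/S)/T = 0.0114 + 0.023201 = 0.034601
q = 3.46%

3.46%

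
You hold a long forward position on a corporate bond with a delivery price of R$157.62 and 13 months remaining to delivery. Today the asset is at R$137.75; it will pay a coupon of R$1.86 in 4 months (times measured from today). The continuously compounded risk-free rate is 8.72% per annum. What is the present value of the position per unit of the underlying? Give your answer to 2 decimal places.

-R$7.47

PV(remaining coupons) I = 1.86·e^(−0.0872·4/12) = 1.8067
Current forward F = (S − I)·e^(rT) = (137.75 − 1.8067)·e^(0.0872·13/12) = 135.9433 × 1.099073 = 149.4116
Value (long) = (F − K)·e^(−rT) = (149.4116 − 157.62) × 0.909858 = -7.4685
Value = -R$7.47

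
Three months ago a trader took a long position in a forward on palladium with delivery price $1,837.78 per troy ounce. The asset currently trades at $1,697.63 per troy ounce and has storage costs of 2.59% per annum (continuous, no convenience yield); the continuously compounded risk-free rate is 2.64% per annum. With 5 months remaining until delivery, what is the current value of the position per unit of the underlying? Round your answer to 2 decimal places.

Current fair forward for the remaining 5 months: F = S·e^((r + u)·T), (r + u) = 0.0264 + 0.0259 = 0.0523
F = 1697.63 · e^(0.0523 × 5/12) = 1697.63 × 1.02203084 = 1735.0302
Value of long forward = (F − K)·e^(−rT) = (1735.0302 − 1837.78) · e^(−0.0264·5/12)
= -102.7498 × 0.98906028 = -101.63

-$101.63 per troy ounce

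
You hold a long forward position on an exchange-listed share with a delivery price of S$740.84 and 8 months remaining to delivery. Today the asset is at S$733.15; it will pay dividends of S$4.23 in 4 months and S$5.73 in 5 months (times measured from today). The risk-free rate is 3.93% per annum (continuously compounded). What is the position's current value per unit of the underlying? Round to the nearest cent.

S$1.66

PV(remaining dividends) I = 4.23·e^(−0.0393·4/12) + 5.73·e^(−0.0393·5/12) = 9.8119
Current forward F = (S − I)·e^(rT) = (733.15 − 9.8119)·e^(0.0393·8/12) = 723.3381 × 1.026546 = 742.5398
Value (long) = (F − K)·e^(−rT) = (742.5398 − 740.84) × 0.974140 = 1.6558
Value = S$1.66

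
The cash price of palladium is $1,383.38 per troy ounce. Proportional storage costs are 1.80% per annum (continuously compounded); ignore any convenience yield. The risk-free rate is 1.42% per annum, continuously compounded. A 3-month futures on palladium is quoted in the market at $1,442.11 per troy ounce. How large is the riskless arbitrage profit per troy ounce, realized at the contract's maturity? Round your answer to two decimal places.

$47.55 per troy ounce

Fair futures: F* = S·e^(carry·T), with carry = (r + u) = 0.0142 + 0.0180 = 0.0322
F* = 1383.38 · e^(0.0322 × 3/12) = 1383.38 · e^0.00805000 = 1383.38 × 1.00808249 = $1394.5612
Market $1442.11 > fair $1394.5612: forward overpriced → cash-and-carry (buy spot, short the forward).
At maturity, profit = |F_mkt − F*| = |1442.11 − 1394.5612| = $47.55 per troy ounce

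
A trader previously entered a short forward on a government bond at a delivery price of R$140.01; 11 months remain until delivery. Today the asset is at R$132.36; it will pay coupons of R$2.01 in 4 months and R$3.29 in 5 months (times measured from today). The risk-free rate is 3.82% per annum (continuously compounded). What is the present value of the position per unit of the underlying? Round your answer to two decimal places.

PV(remaining coupons) I = 2.01·e^(−0.0382·4/12) + 3.29·e^(−0.0382·5/12) = 5.2226
Current forward F = (S − I)·e^(rT) = (132.36 − 5.2226)·e^(0.0382·11/12) = 127.1374 × 1.035637 = 131.6682
Value (long) = (F − K)·e^(−rT) = (131.6682 − 140.01) × 0.965589 = -8.0548
Short position value = −(long value) = R$8.05

R$8.05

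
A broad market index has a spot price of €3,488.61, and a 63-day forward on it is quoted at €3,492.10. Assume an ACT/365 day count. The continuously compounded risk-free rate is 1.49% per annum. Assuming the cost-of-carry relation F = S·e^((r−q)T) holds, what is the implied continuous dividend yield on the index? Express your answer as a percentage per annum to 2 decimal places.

0.91%

From F = S·e^((r−q)T): (r − q) = ln(F/S)/T
ln(3492.10/3488.61) = ln(1.001000) = 0.001000
(r − q) = 0.001000 / (63/365) = 0.005794
q = r − ln(F/S)/T = 0.0149 − 0.005794 = 0.009106
q = 0.91%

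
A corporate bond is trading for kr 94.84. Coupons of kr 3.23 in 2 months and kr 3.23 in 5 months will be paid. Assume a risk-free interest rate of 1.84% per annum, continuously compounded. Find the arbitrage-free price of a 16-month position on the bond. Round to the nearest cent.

kr 90.61

PV(coupons) I = 3.23·e^(−0.0184·2/12) + 3.23·e^(−0.0184·5/12)
I = 3.2201 + 3.2053 = 6.4254
F = (S − I)·e^(rT) = (94.84 − 6.4254) · e^(0.0184·16/12)
= 88.4146 · e^0.024533 = 88.4146 × 1.024836 = kr 90.61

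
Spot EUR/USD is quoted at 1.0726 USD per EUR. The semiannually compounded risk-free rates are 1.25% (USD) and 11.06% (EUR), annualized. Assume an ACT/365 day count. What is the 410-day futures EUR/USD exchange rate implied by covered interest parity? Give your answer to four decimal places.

0.9638

By covered interest parity, F = S · (1+r_USD/2)^(2T) / (1+r_EUR/2)^(2T)
= 1.0726 × 1.014096 / 1.128537 = 1.0726 × 0.898593
F = 0.9638 USD per EUR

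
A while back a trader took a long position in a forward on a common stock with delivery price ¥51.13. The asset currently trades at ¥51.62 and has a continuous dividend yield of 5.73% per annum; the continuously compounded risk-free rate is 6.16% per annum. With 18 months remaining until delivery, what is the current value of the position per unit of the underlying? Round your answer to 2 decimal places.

Current fair forward for the remaining 18 months: F = S·e^((r − q)·T), (r − q) = 0.0616 − 0.0573 = 0.0043
F = 51.62 · e^(0.0043 × 18/12) = 51.62 × 1.006471 = 51.9540
Value of long forward = (F − K)·e^(−rT) = (51.9540 − 51.13) · e^(−0.0616·18/12)
= 0.8240 × 0.911740 = 0.75

¥0.75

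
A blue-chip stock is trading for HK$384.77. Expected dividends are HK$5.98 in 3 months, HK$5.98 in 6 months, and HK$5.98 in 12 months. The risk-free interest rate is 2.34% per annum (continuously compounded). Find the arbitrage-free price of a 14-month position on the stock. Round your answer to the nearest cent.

PV(dividends) I = 5.98·e^(−0.0234·3/12) + 5.98·e^(−0.0234·6/12) + 5.98·e^(−0.0234·12/12)
I = 5.9451 + 5.9104 + 5.8417 = 17.6972
F = (S − I)·e^(rT) = (384.77 − 17.6972) · e^(0.0234·14/12)
= 367.0728 · e^0.027300 = 367.0728 × 1.027676 = HK$377.23

HK$377.23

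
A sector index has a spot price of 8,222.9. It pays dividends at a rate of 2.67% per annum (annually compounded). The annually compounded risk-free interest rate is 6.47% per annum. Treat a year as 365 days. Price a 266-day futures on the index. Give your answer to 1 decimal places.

8,443.6

F = S · (1+r)^T / (1+q)^T
= 8222.9 × 1.046748 / 1.019388 = 8222.9 × 1.026840
F = 8,443.6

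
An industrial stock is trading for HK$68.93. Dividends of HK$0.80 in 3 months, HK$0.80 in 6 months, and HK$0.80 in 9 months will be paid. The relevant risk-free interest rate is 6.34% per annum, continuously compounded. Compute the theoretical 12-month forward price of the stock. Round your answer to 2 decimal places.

PV(dividends) I = 0.80·e^(−0.0634·3/12) + 0.80·e^(−0.0634·6/12) + 0.80·e^(−0.0634·9/12)
I = 0.7874 + 0.7750 + 0.7629 = 2.3253
F = (S − I)·e^(rT) = (68.93 − 2.3253) · e^(0.0634·12/12)
= 66.6047 · e^0.063400 = 66.6047 × 1.065453 = HK$70.96

HK$70.96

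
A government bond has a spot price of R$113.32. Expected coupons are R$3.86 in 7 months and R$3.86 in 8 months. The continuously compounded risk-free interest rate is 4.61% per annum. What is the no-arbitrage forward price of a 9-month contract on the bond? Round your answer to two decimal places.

R$109.54

PV(coupons) I = 3.86·e^(−0.0461·7/12) + 3.86·e^(−0.0461·8/12)
I = 3.7576 + 3.7432 = 7.5008
F = (S − I)·e^(rT) = (113.32 − 7.5008) · e^(0.0461·9/12)
= 105.8192 · e^0.034575 = 105.8192 × 1.035180 = R$109.54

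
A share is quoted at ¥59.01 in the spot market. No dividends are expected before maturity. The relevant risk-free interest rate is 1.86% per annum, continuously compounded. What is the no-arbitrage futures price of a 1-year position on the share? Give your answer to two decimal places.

F = S·e^(rT) = 59.01 · e^(0.0186 × 1)
= 59.01 · e^0.018600 = 59.01 × 1.018774
F = ¥60.12

¥60.12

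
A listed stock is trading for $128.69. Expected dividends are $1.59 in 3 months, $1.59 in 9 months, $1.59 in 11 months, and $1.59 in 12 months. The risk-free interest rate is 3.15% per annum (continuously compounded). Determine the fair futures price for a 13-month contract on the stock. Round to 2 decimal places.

$126.73

PV(dividends) I = 1.59·e^(−0.0315·3/12) + 1.59·e^(−0.0315·9/12) + 1.59·e^(−0.0315·11/12) + 1.59·e^(−0.0315·12/12)
I = 1.5775 + 1.5529 + 1.5447 + 1.5407 = 6.2158
F = (S − I)·e^(rT) = (128.69 − 6.2158) · e^(0.0315·13/12)
= 122.4742 · e^0.034125 = 122.4742 × 1.034714 = $126.73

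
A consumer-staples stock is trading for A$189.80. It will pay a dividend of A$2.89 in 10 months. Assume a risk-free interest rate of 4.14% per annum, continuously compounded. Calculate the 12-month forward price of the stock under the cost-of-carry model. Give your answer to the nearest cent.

A$194.91

PV(dividends) I = 2.89·e^(−0.0414·10/12)
I = 2.7920
F = (S − I)·e^(rT) = (189.80 − 2.7920) · e^(0.0414·12/12)
= 187.0080 · e^0.041400 = 187.0080 × 1.042269 = A$194.91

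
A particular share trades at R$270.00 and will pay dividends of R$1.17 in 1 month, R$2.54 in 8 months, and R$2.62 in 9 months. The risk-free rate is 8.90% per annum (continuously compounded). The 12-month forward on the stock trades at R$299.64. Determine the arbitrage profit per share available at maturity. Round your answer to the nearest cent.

R$11.07 per share

PV(dividends) I = 1.17·e^(−0.0890·1/12) + 2.54·e^(−0.0890·8/12) + 2.62·e^(−0.0890·9/12) = 6.0059
Fair forward F* = (S − I)·e^(rT) = (270.00 − 6.0059)·e^0.089000 = 263.9941 × 1.093081 = 288.5669
Market R$299.64 > fair 288.5669: forward overpriced → cash-and-carry (borrow at r, buy the stock and collect the dividends, short the forward).
Profit at T = |F_mkt − F*| = |299.64 − 288.5669| = R$11.07 per share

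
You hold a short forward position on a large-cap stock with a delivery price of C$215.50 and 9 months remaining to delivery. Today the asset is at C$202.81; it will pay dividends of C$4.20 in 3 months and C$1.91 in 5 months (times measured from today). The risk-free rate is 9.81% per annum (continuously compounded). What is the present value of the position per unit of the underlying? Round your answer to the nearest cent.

C$3.34

PV(remaining dividends) I = 4.20·e^(−0.0981·3/12) + 1.91·e^(−0.0981·5/12) = 5.9318
Current forward F = (S − I)·e^(rT) = (202.81 − 5.9318)·e^(0.0981·9/12) = 196.8782 × 1.076349 = 211.9097
Value (long) = (F − K)·e^(−rT) = (211.9097 − 215.50) × 0.929066 = -3.3356
Short position value = −(long value) = C$3.34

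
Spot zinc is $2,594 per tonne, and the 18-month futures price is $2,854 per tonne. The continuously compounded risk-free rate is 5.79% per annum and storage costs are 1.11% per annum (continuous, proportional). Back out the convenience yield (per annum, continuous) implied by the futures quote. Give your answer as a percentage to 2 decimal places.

0.53%

F = S·e^((r+u−y)T) ⇒ (r+u−y) = ln(F/S)/T
ln(2854/2594) = 0.095520; /T ⇒ 0.063680
y = r + u − ln(F/S)/T = 0.0579 + 0.0111 − 0.063680 = 0.005320
y = 0.53%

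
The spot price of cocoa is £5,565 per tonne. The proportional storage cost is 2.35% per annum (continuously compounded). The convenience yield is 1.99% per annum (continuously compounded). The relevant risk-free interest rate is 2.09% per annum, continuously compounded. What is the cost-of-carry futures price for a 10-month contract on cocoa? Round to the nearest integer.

£5,680 per tonne

Net carry = r + u − y = 0.0209 + 0.0235 − 0.0199 = 0.0245
F = S·e^((r+u−y)T) = 5565 · e^(0.0245 × 10/12) = 5565 · e^0.020417
= 5565 × 1.020627 = £5,680 per tonne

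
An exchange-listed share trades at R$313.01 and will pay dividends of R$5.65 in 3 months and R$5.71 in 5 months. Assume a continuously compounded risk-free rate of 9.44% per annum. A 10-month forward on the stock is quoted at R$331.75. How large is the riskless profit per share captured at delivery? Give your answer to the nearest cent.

R$5.03 per share

PV(dividends) I = 5.65·e^(−0.0944·3/12) + 5.71·e^(−0.0944·5/12) = 11.0080
Fair forward F* = (S − I)·e^(rT) = (313.01 − 11.0080)·e^0.078667 = 302.0020 × 1.081844 = 326.7191
Market R$331.75 > fair 326.7191: forward overpriced → cash-and-carry (borrow at r, buy the stock and collect the dividends, short the forward).
Profit at T = |F_mkt − F*| = |331.75 − 326.7191| = R$5.03 per share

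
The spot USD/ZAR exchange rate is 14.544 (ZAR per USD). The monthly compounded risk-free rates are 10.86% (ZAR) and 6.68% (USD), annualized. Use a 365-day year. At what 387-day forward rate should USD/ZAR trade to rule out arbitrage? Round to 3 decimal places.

By covered interest parity, F = S · (1+r_ZAR/12)^(12T) / (1+r_USD/12)^(12T)
= 14.544 × 1.121456 / 1.073184 = 14.544 × 1.044980
F = 15.198 ZAR per USD

15.198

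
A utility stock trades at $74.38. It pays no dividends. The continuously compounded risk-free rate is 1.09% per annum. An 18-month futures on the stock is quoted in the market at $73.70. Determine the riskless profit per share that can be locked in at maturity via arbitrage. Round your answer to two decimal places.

Fair futures: F* = S·e^(carry·T), with carry = r = 0.0109
F* = 74.38 · e^(0.0109 × 18/12) = 74.38 · e^0.016350 = 74.38 × 1.016484 = $75.6061
Market $73.70 < fair $75.6061: forward underpriced → reverse cash-and-carry (short spot, go long the forward).
At maturity, profit = |F_mkt − F*| = |73.70 − 75.6061| = $1.91 per share

$1.91 per share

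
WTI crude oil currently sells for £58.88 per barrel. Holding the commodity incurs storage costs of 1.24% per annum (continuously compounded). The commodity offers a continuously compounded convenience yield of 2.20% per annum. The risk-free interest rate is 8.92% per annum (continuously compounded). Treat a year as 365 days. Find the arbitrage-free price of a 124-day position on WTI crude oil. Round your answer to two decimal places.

Net carry = r + u − y = 0.0892 + 0.0124 − 0.0220 = 0.0796
F = S·e^((r+u−y)T) = 58.88 · e^(0.0796 × 124/365) = 58.88 · e^0.027042
= 58.88 × 1.027411 = £60.49 per barrel

£60.49 per barrel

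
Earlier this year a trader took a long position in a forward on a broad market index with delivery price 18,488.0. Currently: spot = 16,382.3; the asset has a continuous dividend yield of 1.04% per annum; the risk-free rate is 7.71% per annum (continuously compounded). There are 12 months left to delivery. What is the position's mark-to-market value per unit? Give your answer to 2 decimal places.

-903.33

Current fair forward for the remaining 12 months: F = S·e^((r − q)·T), (r − q) = 0.0771 − 0.0104 = 0.0667
F = 16382.3 · e^(0.0667 × 12/12) = 16382.3 × 1.06897474 = 17512.2649
Value of long forward = (F − K)·e^(−rT) = (17512.2649 − 18488.0) · e^(−0.0771·12/12)
= -975.7351 × 0.92579727 = -903.33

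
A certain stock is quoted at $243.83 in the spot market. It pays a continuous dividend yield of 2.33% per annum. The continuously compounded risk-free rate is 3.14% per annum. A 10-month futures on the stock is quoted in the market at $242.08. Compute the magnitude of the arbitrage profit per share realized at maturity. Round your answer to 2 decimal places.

$3.40 per share

Fair futures: F* = S·e^(carry·T), with carry = (r − q) = 0.0314 − 0.0233 = 0.0081
F* = 243.83 · e^(0.0081 × 10/12) = 243.83 · e^0.006750 = 243.83 × 1.006773 = $245.4815
Market $242.08 < fair $245.4815: forward underpriced → reverse cash-and-carry (short spot, go long the forward).
At maturity, profit = |F_mkt − F*| = |242.08 − 245.4815| = $3.40 per share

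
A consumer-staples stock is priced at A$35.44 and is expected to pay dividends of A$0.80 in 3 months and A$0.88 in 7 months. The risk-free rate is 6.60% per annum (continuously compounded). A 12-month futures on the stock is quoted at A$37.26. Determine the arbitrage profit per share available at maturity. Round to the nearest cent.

A$1.15 per share

PV(dividends) I = 0.80·e^(−0.0660·3/12) + 0.88·e^(−0.0660·7/12) = 1.6337
Fair futures F* = (S − I)·e^(rT) = (35.44 − 1.6337)·e^0.066000 = 33.8063 × 1.068227 = 36.1128
Market A$37.26 > fair 36.1128: forward overpriced → cash-and-carry (borrow at r, buy the stock and collect the dividends, short the forward).
Profit at T = |F_mkt − F*| = |37.26 − 36.1128| = A$1.15 per share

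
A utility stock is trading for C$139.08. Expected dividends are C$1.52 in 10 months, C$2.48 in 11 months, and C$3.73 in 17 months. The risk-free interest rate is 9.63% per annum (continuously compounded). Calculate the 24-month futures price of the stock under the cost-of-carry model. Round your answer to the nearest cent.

C$160.22

PV(dividends) I = 1.52·e^(−0.0963·10/12) + 2.48·e^(−0.0963·11/12) + 3.73·e^(−0.0963·17/12)
I = 1.4028 + 2.2705 + 3.2543 = 6.9276
F = (S − I)·e^(rT) = (139.08 − 6.9276) · e^(0.0963·24/12)
= 132.1524 · e^0.192600 = 132.1524 × 1.212398 = C$160.22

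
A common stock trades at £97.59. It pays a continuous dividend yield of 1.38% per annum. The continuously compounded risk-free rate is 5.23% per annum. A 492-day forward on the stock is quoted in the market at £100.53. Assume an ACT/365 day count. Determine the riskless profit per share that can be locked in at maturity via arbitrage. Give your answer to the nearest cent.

Fair forward: F* = S·e^(carry·T), with carry = (r − q) = 0.0523 − 0.0138 = 0.0385
F* = 97.59 · e^(0.0385 × 492/365) = 97.59 · e^0.051896 = 97.59 × 1.053266 = £102.7882
Market £100.53 < fair £102.7882: forward underpriced → reverse cash-and-carry (short spot, go long the forward).
At maturity, profit = |F_mkt − F*| = |100.53 − 102.7882| = £2.26 per share

£2.26 per share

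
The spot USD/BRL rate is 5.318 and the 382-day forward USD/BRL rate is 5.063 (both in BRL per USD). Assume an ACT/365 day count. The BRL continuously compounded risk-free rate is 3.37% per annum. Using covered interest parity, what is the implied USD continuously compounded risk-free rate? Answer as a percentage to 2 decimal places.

8.07%

F = S·e^((r_BRL − r_USD)T) ⇒ r_USD = r_BRL − ln(F/S)/T
ln(5.063/5.318) = -0.049138; /(382/365) = -0.046951
r_USD = 0.0337 + 0.046951 = 0.080651
r_USD = 8.07%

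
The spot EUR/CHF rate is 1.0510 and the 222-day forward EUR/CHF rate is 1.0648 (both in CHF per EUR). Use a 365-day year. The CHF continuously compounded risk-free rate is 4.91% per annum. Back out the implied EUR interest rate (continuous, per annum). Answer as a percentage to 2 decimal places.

F = S·e^((r_CHF − r_EUR)T) ⇒ r_EUR = r_CHF − ln(F/S)/T
ln(1.0648/1.0510) = 0.013045; /(222/365) = 0.021448
r_EUR = 0.0491 − 0.021448 = 0.027652
r_EUR = 2.77%

2.77%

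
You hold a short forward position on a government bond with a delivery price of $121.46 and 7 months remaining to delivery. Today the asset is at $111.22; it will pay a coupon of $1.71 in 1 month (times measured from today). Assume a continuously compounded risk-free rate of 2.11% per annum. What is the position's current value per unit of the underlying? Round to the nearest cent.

PV(remaining coupons) I = 1.71·e^(−0.0211·1/12) = 1.7070
Current forward F = (S − I)·e^(rT) = (111.22 − 1.7070)·e^(0.0211·7/12) = 109.5130 × 1.012384 = 110.8692
Value (long) = (F − K)·e^(−rT) = (110.8692 − 121.46) × 0.987767 = -10.4612
Short position value = −(long value) = $10.46

$10.46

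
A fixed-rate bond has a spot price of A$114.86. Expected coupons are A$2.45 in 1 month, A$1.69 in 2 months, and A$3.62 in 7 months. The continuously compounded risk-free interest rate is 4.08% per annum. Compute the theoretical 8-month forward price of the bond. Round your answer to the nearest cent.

A$110.16

PV(coupons) I = 2.45·e^(−0.0408·1/12) + 1.69·e^(−0.0408·2/12) + 3.62·e^(−0.0408·7/12)
I = 2.4417 + 1.6785 + 3.5349 = 7.6551
F = (S − I)·e^(rT) = (114.86 − 7.6551) · e^(0.0408·8/12)
= 107.2049 · e^0.027200 = 107.2049 × 1.027573 = A$110.16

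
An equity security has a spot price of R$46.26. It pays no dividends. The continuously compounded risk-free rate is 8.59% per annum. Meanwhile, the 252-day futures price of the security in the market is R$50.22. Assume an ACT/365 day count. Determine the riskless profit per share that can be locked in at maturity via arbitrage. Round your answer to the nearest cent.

R$1.13 per share

Fair futures: F* = S·e^(carry·T), with carry = r = 0.0859
F* = 46.26 · e^(0.0859 × 252/365) = 46.26 · e^0.059306 = 46.26 × 1.061100 = R$49.0865
Market R$50.22 > fair R$49.0865: forward overpriced → cash-and-carry (buy spot, short the forward).
At maturity, profit = |F_mkt − F*| = |50.22 − 49.0865| = R$1.13 per share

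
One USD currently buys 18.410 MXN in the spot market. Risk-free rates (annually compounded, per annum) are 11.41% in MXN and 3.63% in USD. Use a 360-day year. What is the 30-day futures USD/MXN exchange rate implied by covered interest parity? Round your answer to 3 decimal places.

18.521

By covered interest parity, F = S · (1+r_MXN)^T / (1+r_USD)^T
= 18.410 × 1.009045 / 1.002976 = 18.410 × 1.006051
F = 18.521 MXN per USD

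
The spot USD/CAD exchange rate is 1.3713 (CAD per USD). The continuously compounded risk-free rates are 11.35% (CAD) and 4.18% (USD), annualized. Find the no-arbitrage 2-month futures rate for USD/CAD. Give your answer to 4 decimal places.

F = S·e^((r_CAD − r_USD)T) = 1.3713 · e^((0.1135 − 0.0418) × 2/12)
= 1.3713 · e^0.011950 = 1.3713 × 1.012022
F = 1.3878 CAD per USD

1.3878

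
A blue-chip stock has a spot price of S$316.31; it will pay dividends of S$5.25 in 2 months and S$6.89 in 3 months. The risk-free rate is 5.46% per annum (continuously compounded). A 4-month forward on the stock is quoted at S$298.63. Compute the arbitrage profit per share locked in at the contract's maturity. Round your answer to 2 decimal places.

S$11.27 per share

PV(dividends) I = 5.25·e^(−0.0546·2/12) + 6.89·e^(−0.0546·3/12) = 11.9990
Fair forward F* = (S − I)·e^(rT) = (316.31 − 11.9990)·e^0.018200 = 304.3110 × 1.018367 = 309.9003
Market S$298.63 < fair 309.9003: forward underpriced → reverse cash-and-carry (short the stock, invest proceeds at r, pay the dividends, go long the forward).
Profit at T = |F_mkt − F*| = |298.63 − 309.9003| = S$11.27 per share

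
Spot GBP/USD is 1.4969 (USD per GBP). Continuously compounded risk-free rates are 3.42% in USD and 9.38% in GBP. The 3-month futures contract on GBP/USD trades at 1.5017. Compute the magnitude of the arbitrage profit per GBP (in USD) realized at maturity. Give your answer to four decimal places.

0.0269 per GBP (in USD)

Fair futures: F* = S·e^(carry·T), with carry = (r_USD − r_GBP) = 0.0342 − 0.0938 = -0.0596
F* = 1.4969 · e^(-0.0596 × 3/12) = 1.4969 · e^-0.014900 = 1.4969 × 0.985210 = 1.4748
Market 1.5017 > fair 1.4748: forward overpriced → cash-and-carry (buy spot, short the forward).
At maturity, profit = |F_mkt − F*| = |1.5017 − 1.4748| = 0.0269 per GBP (in USD)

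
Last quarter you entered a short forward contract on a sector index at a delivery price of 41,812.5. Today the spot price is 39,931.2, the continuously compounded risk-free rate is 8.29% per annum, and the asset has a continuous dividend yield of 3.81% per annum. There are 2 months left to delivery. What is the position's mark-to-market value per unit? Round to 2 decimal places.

1560.32

Current fair forward for the remaining 2 months: F = S·e^((r − q)·T), (r − q) = 0.0829 − 0.0381 = 0.0448
F = 39931.2 · e^(0.0448 × 2/12) = 39931.2 × 1.00749461 = 40230.4688
Value of long forward = (F − K)·e^(−rT) = (40230.4688 − 41812.5) · e^(−0.0829·2/12)
= -1582.0312 × 0.98627835 = -1560.32
Short position value = −(long value) = 1560.32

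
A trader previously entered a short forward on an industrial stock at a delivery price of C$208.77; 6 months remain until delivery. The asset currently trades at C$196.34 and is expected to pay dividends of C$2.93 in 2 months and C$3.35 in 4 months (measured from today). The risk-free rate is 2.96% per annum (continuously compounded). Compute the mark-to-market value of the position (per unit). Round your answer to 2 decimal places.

C$15.60

PV(remaining dividends) I = 2.93·e^(−0.0296·2/12) + 3.35·e^(−0.0296·4/12) = 6.2327
Current forward F = (S − I)·e^(rT) = (196.34 − 6.2327)·e^(0.0296·6/12) = 190.1073 × 1.014910 = 192.9418
Value (long) = (F − K)·e^(−rT) = (192.9418 − 208.77) × 0.985309 = -15.5957
Short position value = −(long value) = C$15.60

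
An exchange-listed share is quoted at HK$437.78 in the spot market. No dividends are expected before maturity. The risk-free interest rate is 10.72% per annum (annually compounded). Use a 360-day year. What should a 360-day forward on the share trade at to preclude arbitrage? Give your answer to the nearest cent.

F = S · (1+r)^T
= 437.78 × 1.107200
F = HK$484.71

HK$484.71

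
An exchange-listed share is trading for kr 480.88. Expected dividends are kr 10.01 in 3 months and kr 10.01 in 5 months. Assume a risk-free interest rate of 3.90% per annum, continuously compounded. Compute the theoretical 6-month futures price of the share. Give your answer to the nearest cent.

PV(dividends) I = 10.01·e^(−0.0390·3/12) + 10.01·e^(−0.0390·5/12)
I = 9.9129 + 9.8487 = 19.7616
F = (S − I)·e^(rT) = (480.88 − 19.7616) · e^(0.0390·6/12)
= 461.1184 · e^0.019500 = 461.1184 × 1.019691 = kr 470.20

kr 470.20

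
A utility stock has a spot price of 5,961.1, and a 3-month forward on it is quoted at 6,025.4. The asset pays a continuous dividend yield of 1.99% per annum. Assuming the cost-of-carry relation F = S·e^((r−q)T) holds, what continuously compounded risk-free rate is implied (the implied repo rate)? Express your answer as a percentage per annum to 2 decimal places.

6.28%

From F = S·e^((r−q)T): (r − q) = ln(F/S)/T
ln(6025.4/5961.1) = ln(1.010787) = 0.010729
(r − q) = 0.010729 / (3/12) = 0.042916
r = ln(F/S)/T + q = 0.042916 + 0.0199 = 0.062816
r = 6.28%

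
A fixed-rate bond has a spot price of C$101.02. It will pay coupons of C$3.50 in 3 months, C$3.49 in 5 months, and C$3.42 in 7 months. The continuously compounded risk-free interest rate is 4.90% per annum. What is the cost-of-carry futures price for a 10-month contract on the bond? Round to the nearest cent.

C$94.60

PV(coupons) I = 3.50·e^(−0.0490·3/12) + 3.49·e^(−0.0490·5/12) + 3.42·e^(−0.0490·7/12)
I = 3.4574 + 3.4195 + 3.3236 = 10.2005
F = (S − I)·e^(rT) = (101.02 − 10.2005) · e^(0.0490·10/12)
= 90.8195 · e^0.040833 = 90.8195 × 1.041678 = C$94.60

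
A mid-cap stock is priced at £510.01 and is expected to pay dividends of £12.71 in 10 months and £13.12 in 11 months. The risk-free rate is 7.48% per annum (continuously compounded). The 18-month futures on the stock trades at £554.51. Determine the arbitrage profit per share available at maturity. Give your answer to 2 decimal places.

PV(dividends) I = 12.71·e^(−0.0748·10/12) + 13.12·e^(−0.0748·11/12) = 24.1925
Fair futures F* = (S − I)·e^(rT) = (510.01 − 24.1925)·e^0.112200 = 485.8175 × 1.118737 = 543.5020
Market £554.51 > fair 543.5020: forward overpriced → cash-and-carry (borrow at r, buy the stock and collect the dividends, short the forward).
Profit at T = |F_mkt − F*| = |554.51 − 543.5020| = £11.01 per share

£11.01 per share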